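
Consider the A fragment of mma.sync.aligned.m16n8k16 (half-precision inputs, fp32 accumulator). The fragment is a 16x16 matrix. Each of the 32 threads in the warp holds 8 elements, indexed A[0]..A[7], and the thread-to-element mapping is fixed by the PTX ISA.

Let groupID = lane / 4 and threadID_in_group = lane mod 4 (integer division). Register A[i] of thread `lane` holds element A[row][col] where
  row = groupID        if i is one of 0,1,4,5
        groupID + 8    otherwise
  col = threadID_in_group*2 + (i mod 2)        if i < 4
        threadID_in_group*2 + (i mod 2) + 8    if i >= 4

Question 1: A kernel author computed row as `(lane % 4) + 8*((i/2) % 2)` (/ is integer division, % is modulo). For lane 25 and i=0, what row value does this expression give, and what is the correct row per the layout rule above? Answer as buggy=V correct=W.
buggy=1 correct=6

`(lane % 4) + 8*((i/2) % 2)`[25,0]=>1
lane 25=>25/4=6, 25 mod 4=1
i=0  r:6+0=>6  c:2·1+0+0=>2
row: 1 vs 6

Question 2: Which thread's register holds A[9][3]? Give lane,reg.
5,3

r=9→G=1,rhi=1  c=3→chi=0,T=1,p=1
L=1*4+1=5  i=0*4+1*2+1=3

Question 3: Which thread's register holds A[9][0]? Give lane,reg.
r=9→G=1,rhi=1  c=0→chi=0,T=0,p=0
L=1*4+0=4  i=0*4+1*2+0=2

4,2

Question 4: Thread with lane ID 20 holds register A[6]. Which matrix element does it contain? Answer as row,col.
L=20->gid=20>>2=5, tid=20&3=0
[6]->row 5+8=13  col 0·2+0+8=8

13,8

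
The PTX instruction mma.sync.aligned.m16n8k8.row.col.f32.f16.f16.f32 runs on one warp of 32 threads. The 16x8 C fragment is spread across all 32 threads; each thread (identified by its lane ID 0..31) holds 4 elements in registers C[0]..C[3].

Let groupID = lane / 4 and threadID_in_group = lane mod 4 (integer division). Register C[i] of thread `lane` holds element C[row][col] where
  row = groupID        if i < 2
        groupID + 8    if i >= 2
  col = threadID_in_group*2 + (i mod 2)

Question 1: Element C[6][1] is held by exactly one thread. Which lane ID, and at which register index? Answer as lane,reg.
24,1

r:6=>grp=6,rB=0  c:1=>tig=0,lo=1
L=6*4+0=24  i=0*2+1=1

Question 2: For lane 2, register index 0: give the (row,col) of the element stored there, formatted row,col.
0,4

lane 2→2/4=0, 2 mod 4=2
i=0  r:0+0→0  c:2·2+0→4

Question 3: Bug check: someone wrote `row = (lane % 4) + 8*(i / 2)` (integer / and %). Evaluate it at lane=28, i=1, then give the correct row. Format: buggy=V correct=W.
buggy=0 correct=7

`(lane % 4) + 8*(i / 2)`[28,1]→0
lane 28→28/4=7, 28 mod 4=0
i=1  r:7+0→7  c:2·0+1→1
row: 0 vs 7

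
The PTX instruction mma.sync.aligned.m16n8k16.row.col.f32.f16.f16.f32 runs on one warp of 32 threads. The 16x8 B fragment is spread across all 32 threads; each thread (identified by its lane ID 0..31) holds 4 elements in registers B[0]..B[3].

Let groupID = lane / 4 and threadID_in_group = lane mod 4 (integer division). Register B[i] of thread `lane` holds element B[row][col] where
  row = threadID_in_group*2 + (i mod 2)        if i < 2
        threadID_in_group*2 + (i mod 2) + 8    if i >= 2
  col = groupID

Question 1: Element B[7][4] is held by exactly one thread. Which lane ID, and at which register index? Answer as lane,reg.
19,1

c:4=>grp=4  r:7=>rB=0,tig=3,lo=1
L=4*4+3=19  i=0*2+1=1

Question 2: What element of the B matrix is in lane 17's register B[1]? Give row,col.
3,4

lane 17→17/4=4, 17 mod 4=1
i=1  r:2·1+1+0→3  c:4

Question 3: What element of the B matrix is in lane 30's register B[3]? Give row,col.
30: G=7,T=2
[3] (2*2+1+8,7) = (13,7)

13,7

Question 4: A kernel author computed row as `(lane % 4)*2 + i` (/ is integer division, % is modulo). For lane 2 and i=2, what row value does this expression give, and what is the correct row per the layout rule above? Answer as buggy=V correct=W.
buggy=6 correct=12

`(lane % 4)*2 + i`[2,2]->6
lane 2: gid=0 (2/4), tid=2 (2%4)
i=2: r=2*2+0+8=12, c=gid=0
row: 6 vs 12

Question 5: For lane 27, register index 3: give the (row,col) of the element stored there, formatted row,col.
15,6

lane 27=>27/4=6, 27 mod 4=3
i=3  r:2·3+1+8=>15  c:6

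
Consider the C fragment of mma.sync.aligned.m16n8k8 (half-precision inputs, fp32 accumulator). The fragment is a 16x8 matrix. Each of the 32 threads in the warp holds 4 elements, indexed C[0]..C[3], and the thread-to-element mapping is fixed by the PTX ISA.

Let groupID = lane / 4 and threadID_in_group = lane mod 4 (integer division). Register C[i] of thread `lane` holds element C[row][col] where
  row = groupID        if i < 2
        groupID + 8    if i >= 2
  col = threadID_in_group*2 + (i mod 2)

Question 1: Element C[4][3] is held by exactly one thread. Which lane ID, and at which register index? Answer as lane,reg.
r=4->g=4,rb=0  c=3->t=1,b0=1
L=4*4+1=17  i=0*2+1=1

17,1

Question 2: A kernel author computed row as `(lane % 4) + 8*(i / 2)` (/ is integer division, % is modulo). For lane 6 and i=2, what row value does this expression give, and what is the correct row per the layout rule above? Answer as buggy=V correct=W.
`(lane % 4) + 8*(i / 2)`[6,2]=>10
L=6=>grp=6>>2=1, tig=6&3=2
[2]=>row 1+8=9  col 2·2+0=4
row: 10 vs 9

buggy=10 correct=9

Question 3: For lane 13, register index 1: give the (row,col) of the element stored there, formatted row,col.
13: G=3,T=1
[1] (3+0,1*2+1) = (3,3)

3,3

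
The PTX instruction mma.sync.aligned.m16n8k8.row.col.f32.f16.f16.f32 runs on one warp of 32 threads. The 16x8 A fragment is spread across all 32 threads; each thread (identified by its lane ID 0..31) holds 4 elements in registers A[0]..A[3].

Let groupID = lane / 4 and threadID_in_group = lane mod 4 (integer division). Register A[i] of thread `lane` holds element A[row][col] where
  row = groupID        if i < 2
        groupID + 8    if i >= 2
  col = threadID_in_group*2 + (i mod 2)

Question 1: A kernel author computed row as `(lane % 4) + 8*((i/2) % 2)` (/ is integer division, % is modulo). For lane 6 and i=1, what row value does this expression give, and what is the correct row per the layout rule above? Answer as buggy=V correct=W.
buggy=2 correct=1

`(lane % 4) + 8*((i/2) % 2)`[6,1]=>2
lane 6: grp=1 (6/4), tig=2 (6%4)
i=1: r=1+0=1, c=2*2+1=5
row: 2 vs 1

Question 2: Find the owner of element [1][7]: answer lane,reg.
r: 1->gid=1,r8=0  c: 7->tid=3,i&1=1
L=1*4+3=7  i=0*2+1=1

7,1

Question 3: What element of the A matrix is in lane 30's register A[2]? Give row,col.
15,4

L=30->gid=30>>2=7, tid=30&3=2
[2]->row 7+8=15  col 2·2+0=4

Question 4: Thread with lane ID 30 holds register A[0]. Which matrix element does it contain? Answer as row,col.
30: gr=7,th=2
[0] (7+0,2*2+0) = (7,4)

7,4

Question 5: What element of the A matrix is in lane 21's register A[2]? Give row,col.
L=21=>grp=21>>2=5, tig=21&3=1
[2]=>row 5+8=13  col 1·2+0=2

13,2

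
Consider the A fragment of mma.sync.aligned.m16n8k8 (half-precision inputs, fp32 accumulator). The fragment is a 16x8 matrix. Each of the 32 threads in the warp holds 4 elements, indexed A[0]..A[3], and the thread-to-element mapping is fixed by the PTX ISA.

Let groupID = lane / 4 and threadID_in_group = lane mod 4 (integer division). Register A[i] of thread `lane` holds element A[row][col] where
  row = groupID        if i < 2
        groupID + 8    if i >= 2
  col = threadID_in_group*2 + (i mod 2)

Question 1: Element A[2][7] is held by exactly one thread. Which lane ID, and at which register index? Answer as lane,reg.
11,1

r:2=>grp=2,rB=0  c:7=>tig=3,lo=1
L=2*4+3=11  i=0*2+1=1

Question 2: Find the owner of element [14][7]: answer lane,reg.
27,3

r=14->g=6,rb=1  c=7->t=3,b0=1
L=6*4+3=27  i=1*2+1=3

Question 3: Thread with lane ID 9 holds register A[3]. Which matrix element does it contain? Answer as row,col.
10,3

9: gr=2,th=1
[3] (2+8,1*2+1) = (10,3)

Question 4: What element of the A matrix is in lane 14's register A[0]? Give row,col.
3,4

lane 14: G=3 (14/4), T=2 (14%4)
i=0: r=3+0=3, c=2*2+0=4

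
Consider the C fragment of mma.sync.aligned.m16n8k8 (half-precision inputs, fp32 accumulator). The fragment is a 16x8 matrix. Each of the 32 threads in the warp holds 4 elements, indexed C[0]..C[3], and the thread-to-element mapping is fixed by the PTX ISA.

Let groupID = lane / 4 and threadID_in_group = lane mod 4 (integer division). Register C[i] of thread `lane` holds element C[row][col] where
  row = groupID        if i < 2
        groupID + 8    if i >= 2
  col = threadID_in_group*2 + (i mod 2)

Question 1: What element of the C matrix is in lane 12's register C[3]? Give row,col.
lane 12: G=3 (12/4), T=0 (12%4)
i=3: r=3+8=11, c=0*2+1=1

11,1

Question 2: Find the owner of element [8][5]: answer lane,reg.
2,3

r: 8->gid=0,r8=1  c: 5->tid=2,i&1=1
L=0*4+2=2  i=1*2+1=3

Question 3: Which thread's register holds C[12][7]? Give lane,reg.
19,3

r: 12->gid=4,r8=1  c: 7->tid=3,i&1=1
L=4*4+3=19  i=1*2+1=3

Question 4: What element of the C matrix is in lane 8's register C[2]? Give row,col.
lane 8→8/4=2, 8 mod 4=0
i=2  r:2+8→10  c:2·0+0→0

10,0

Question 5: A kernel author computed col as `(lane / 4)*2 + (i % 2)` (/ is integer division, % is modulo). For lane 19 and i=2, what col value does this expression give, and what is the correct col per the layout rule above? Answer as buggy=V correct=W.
buggy=8 correct=6

`(lane / 4)*2 + (i % 2)`[19,2]->8
lane 19: gid=4 (19/4), tid=3 (19%4)
i=2: r=4+8=12, c=3*2+0=6
col: 8 vs 6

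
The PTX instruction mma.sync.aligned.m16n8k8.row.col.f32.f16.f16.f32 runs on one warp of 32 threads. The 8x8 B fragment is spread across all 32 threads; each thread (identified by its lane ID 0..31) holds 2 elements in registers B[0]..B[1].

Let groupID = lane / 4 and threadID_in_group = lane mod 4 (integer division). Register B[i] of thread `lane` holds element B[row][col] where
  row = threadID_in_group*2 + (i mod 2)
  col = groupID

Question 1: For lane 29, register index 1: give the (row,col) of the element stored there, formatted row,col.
3,7

L=29→G=29>>2=7, T=29&3=1
[1]→row 1·2+1=3  col G=7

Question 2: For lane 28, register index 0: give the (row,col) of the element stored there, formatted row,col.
lane 28→28/4=7, 28 mod 4=0
i=0  r:2·0+0→0  c:7

0,7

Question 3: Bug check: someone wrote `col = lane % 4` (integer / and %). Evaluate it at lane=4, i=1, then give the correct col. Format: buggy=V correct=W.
`lane % 4`[4,1]=>0
lane 4=>4/4=1, 4 mod 4=0
i=1  r:2·0+1=>1  c:1
col: 0 vs 1

buggy=0 correct=1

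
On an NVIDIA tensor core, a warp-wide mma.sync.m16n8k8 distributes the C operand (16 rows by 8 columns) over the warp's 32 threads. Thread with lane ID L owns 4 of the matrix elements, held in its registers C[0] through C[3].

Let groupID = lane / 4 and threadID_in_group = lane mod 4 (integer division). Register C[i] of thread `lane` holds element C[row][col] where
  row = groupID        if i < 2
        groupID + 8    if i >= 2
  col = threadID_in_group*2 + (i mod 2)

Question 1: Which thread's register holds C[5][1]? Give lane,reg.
r:5=>grp=5,rB=0  c:1=>tig=0,lo=1
L=5*4+0=20  i=0*2+1=1

20,1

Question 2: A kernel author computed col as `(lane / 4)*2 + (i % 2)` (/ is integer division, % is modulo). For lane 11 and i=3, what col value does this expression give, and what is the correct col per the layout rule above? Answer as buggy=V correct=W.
buggy=5 correct=7

`(lane / 4)*2 + (i % 2)`[11,3]⇒5
L=11⇒gr=11>>2=2, th=11&3=3
[3]⇒row 2+8=10  col 3·2+1=7
col: 5 vs 7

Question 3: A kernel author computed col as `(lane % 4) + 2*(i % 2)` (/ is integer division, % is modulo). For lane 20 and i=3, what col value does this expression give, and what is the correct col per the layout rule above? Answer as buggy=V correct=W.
`(lane % 4) + 2*(i % 2)`[20,3]⇒2
lane 20⇒20/4=5, 20 mod 4=0
i=3  r:5+8⇒13  c:2·0+1⇒1
col: 2 vs 1

buggy=2 correct=1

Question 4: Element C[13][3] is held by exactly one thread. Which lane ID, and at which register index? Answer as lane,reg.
r: 13->gid=5,r8=1  c: 3->tid=1,i&1=1
L=5*4+1=21  i=1*2+1=3

21,3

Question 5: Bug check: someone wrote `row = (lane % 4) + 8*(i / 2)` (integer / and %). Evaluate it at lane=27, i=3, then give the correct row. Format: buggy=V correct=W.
buggy=11 correct=14

`(lane % 4) + 8*(i / 2)`[27,3]->11
L=27->gid=27>>2=6, tid=27&3=3
[3]->row 6+8=14  col 3·2+1=7
row: 11 vs 14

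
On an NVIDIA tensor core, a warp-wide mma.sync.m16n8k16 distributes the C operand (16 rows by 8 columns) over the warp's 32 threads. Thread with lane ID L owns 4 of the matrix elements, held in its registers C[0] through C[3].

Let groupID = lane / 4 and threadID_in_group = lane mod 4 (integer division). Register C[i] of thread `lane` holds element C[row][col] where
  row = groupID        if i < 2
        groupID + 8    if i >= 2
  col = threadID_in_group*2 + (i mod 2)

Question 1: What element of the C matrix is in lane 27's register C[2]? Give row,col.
14,6

27: grp=6,tig=3
[2] (6+8,3*2+0) = (14,6)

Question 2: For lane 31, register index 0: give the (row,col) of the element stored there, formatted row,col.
lane 31: g=7 (31/4), t=3 (31%4)
i=0: r=7+0=7, c=3*2+0=6

7,6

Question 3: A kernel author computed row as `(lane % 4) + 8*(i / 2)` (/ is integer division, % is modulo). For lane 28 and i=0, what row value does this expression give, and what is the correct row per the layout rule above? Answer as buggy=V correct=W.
`(lane % 4) + 8*(i / 2)`[28,0]=>0
lane 28: grp=7 (28/4), tig=0 (28%4)
i=0: r=7+0=7, c=0*2+0=0
row: 0 vs 7

buggy=0 correct=7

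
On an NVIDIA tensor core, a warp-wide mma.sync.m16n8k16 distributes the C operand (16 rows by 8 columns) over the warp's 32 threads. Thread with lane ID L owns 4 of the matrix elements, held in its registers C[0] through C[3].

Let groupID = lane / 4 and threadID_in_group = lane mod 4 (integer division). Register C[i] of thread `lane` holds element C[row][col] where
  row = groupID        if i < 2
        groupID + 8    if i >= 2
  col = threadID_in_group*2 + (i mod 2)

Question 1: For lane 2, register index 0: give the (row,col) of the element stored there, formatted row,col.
0,4

lane 2: G=0 (2/4), T=2 (2%4)
i=0: r=0+0=0, c=2*2+0=4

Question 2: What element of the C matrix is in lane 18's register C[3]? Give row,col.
12,5

lane 18: gid=4 (18/4), tid=2 (18%4)
i=3: r=4+8=12, c=2*2+1=5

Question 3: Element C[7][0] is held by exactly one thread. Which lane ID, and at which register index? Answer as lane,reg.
28,0

r=7⇒gr=7,Rb=0  c=0⇒th=0,odd=0
L=7*4+0=28  i=0*2+0=0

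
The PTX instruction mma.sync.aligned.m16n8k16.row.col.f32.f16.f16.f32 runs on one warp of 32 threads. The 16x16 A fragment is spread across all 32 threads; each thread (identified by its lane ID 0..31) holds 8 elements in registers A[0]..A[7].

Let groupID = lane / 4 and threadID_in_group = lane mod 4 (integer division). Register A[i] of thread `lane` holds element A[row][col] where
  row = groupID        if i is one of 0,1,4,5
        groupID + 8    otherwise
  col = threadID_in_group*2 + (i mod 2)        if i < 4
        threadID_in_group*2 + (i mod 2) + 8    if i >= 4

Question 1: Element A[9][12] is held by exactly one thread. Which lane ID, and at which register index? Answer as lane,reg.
6,6

r=9->g=1,rb=1  c=12->cb=1,t=2,b0=0
L=1*4+2=6  i=1*4+1*2+0=6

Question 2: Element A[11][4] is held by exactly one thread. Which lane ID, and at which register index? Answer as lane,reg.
14,2

r: 11->gid=3,r8=1  c: 4->c8=0,tid=2,i&1=0
L=3*4+2=14  i=0*4+1*2+0=2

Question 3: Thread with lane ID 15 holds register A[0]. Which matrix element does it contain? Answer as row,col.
3,6

lane 15→15/4=3, 15 mod 4=3
i=0  r:3+0→3  c:2·3+0+0→6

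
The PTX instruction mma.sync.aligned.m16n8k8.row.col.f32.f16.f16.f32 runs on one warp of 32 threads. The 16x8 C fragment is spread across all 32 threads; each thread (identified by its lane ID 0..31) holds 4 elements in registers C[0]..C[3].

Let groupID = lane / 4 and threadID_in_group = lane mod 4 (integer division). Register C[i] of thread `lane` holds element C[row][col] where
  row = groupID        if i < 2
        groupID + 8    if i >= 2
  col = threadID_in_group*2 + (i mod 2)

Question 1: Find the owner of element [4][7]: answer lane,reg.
r:4=>grp=4,rB=0  c:7=>tig=3,lo=1
L=4*4+3=19  i=0*2+1=1

19,1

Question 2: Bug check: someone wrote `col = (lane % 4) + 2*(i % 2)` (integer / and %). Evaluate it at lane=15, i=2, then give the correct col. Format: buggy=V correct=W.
buggy=3 correct=6

`(lane % 4) + 2*(i % 2)`[15,2]=>3
lane 15: grp=3 (15/4), tig=3 (15%4)
i=2: r=3+8=11, c=3*2+0=6
col: 3 vs 6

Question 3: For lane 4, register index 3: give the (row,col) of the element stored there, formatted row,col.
9,1

4: gid=1,tid=0
[3] (1+8,0*2+1) = (9,1)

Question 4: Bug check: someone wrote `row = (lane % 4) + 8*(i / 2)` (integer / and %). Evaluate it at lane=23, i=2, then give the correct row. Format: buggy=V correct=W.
buggy=11 correct=13

`(lane % 4) + 8*(i / 2)`[23,2]⇒11
lane 23: gr=5 (23/4), th=3 (23%4)
i=2: r=5+8=13, c=3*2+0=6
row: 11 vs 13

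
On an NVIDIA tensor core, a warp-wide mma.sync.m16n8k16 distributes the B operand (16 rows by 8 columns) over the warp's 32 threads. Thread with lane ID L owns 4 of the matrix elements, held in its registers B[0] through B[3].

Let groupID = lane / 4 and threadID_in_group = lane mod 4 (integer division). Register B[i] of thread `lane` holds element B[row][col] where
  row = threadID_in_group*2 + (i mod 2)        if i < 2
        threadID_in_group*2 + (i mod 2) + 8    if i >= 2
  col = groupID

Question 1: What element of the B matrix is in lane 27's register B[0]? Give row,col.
6,6

lane 27: grp=6 (27/4), tig=3 (27%4)
i=0: r=3*2+0+0=6, c=grp=6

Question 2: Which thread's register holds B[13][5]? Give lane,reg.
22,3

c:5=>grp=5  r:13=>rB=1,tig=2,lo=1
L=5*4+2=22  i=1*2+1=3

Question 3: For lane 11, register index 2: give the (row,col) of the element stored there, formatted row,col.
14,2

L=11->g=11>>2=2, t=11&3=3
[2]->row 3·2+0+8=14  col g=2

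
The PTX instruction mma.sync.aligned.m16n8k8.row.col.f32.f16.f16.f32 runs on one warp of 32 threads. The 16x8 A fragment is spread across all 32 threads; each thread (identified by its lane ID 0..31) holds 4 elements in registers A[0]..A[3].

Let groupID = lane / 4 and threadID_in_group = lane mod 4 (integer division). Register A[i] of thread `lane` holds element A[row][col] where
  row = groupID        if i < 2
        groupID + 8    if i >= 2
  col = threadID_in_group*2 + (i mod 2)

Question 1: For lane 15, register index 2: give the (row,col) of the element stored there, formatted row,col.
15: g=3,t=3
[2] (3+8,3*2+0) = (11,6)

11,6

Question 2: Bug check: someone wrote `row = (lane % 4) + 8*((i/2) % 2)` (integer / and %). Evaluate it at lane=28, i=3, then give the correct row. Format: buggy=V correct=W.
buggy=8 correct=15

`(lane % 4) + 8*((i/2) % 2)`[28,3]⇒8
lane 28⇒28/4=7, 28 mod 4=0
i=3  r:7+8⇒15  c:2·0+1⇒1
row: 8 vs 15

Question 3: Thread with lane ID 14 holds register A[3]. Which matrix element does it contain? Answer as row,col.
11,5

14: gid=3,tid=2
[3] (3+8,2*2+1) = (11,5)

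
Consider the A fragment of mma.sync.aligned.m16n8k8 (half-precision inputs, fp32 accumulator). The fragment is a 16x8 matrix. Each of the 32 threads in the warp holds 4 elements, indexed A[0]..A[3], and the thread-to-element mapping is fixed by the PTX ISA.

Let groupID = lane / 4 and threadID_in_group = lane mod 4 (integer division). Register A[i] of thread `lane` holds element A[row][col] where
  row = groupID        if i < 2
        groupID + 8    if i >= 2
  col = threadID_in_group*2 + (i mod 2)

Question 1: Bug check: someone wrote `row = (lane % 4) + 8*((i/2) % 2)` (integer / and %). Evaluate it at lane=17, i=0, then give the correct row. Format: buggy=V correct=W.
`(lane % 4) + 8*((i/2) % 2)`[17,0]->1
lane 17: gid=4 (17/4), tid=1 (17%4)
i=0: r=4+0=4, c=1*2+0=2
row: 1 vs 4

buggy=1 correct=4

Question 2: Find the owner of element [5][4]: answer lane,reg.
22,0

r:5=>grp=5,rB=0  c:4=>tig=2,lo=0
L=5*4+2=22  i=0*2+0=0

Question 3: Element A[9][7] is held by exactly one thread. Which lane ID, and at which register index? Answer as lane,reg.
7,3

r:9=>grp=1,rB=1  c:7=>tig=3,lo=1
L=1*4+3=7  i=1*2+1=3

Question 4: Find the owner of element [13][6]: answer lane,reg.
23,2

r:13=>grp=5,rB=1  c:6=>tig=3,lo=0
L=5*4+3=23  i=1*2+0=2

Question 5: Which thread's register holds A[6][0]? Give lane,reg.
24,0

r:6=>grp=6,rB=0  c:0=>tig=0,lo=0
L=6*4+0=24  i=0*2+0=0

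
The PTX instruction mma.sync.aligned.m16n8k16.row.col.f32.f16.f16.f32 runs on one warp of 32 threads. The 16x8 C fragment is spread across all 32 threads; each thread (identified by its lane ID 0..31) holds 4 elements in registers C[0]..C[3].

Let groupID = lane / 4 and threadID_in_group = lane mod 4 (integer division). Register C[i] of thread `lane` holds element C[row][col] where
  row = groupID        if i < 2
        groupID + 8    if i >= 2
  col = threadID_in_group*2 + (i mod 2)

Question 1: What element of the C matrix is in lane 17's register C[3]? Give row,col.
lane 17=>17/4=4, 17 mod 4=1
i=3  r:4+8=>12  c:2·1+1=>3

12,3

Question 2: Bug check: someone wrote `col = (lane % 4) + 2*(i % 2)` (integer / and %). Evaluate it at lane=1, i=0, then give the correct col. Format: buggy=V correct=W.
buggy=1 correct=2

`(lane % 4) + 2*(i % 2)`[1,0]⇒1
lane 1: gr=0 (1/4), th=1 (1%4)
i=0: r=0+0=0, c=1*2+0=2
col: 1 vs 2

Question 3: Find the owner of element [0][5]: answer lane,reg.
2,1

r=0⇒gr=0,Rb=0  c=5⇒th=2,odd=1
L=0*4+2=2  i=0*2+1=1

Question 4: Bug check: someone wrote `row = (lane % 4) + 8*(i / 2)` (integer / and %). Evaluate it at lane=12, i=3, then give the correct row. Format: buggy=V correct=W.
`(lane % 4) + 8*(i / 2)`[12,3]→8
lane 12: G=3 (12/4), T=0 (12%4)
i=3: r=3+8=11, c=0*2+1=1
row: 8 vs 11

buggy=8 correct=11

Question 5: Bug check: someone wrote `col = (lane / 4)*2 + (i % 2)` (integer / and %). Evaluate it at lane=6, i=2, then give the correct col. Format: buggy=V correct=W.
`(lane / 4)*2 + (i % 2)`[6,2]→2
lane 6: G=1 (6/4), T=2 (6%4)
i=2: r=1+8=9, c=2*2+0=4
col: 2 vs 4

buggy=2 correct=4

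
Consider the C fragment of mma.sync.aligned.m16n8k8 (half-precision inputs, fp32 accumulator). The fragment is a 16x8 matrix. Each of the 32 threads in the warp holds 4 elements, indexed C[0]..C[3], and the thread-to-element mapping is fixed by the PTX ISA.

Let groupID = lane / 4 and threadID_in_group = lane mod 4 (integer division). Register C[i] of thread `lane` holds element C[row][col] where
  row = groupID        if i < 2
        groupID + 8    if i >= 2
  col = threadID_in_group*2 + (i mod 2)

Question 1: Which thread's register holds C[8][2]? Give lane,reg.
1,2

r=8⇒gr=0,Rb=1  c=2⇒th=1,odd=0
L=0*4+1=1  i=1*2+0=2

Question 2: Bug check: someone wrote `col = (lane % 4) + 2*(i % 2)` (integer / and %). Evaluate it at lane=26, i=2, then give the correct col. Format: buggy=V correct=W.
buggy=2 correct=4

`(lane % 4) + 2*(i % 2)`[26,2]->2
lane 26: g=6 (26/4), t=2 (26%4)
i=2: r=6+8=14, c=2*2+0=4
col: 2 vs 4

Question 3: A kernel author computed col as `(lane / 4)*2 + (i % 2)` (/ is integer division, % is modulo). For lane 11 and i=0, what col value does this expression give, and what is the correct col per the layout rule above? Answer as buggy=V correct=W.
buggy=4 correct=6

`(lane / 4)*2 + (i % 2)`[11,0]⇒4
11: gr=2,th=3
[0] (2+0,3*2+0) = (2,6)
col: 4 vs 6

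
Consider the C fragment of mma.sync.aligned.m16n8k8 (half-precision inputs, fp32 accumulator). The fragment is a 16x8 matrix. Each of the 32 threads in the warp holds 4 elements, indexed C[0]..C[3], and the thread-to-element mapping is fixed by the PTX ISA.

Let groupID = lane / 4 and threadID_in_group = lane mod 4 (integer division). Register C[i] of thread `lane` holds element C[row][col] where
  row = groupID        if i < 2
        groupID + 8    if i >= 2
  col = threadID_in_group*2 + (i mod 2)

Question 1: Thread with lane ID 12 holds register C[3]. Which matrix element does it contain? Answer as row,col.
12: gr=3,th=0
[3] (3+8,0*2+1) = (11,1)

11,1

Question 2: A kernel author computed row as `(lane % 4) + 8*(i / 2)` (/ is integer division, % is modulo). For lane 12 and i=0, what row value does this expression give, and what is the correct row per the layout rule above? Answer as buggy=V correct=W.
buggy=0 correct=3

`(lane % 4) + 8*(i / 2)`[12,0]->0
lane 12->12/4=3, 12 mod 4=0
i=0  r:3+0->3  c:2·0+0->0
row: 0 vs 3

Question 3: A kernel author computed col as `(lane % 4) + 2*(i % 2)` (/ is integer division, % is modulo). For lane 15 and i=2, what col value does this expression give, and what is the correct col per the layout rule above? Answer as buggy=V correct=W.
`(lane % 4) + 2*(i % 2)`[15,2]->3
L=15->gid=15>>2=3, tid=15&3=3
[2]->row 3+8=11  col 3·2+0=6
col: 3 vs 6

buggy=3 correct=6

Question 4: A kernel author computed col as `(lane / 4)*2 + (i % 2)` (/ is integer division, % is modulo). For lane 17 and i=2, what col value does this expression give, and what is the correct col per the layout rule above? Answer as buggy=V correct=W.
buggy=8 correct=2

`(lane / 4)*2 + (i % 2)`[17,2]⇒8
L=17⇒gr=17>>2=4, th=17&3=1
[2]⇒row 4+8=12  col 1·2+0=2
col: 8 vs 2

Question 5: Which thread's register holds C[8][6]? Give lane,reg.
3,2

r: 8->gid=0,r8=1  c: 6->tid=3,i&1=0
L=0*4+3=3  i=1*2+0=2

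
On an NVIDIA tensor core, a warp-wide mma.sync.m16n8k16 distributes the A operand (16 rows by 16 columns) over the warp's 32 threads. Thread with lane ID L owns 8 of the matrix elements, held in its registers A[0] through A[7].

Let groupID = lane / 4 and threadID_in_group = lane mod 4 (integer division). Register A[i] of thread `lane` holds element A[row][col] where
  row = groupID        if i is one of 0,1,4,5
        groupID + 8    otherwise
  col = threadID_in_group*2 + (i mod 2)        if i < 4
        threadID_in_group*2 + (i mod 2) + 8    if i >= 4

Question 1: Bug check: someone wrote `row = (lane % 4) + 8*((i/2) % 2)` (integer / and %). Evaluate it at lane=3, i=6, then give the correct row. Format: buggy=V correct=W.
`(lane % 4) + 8*((i/2) % 2)`[3,6]→11
lane 3: G=0 (3/4), T=3 (3%4)
i=6: r=0+8=8, c=3*2+0+8=14
row: 11 vs 8

buggy=11 correct=8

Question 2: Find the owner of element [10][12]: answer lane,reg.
r=10→G=2,rhi=1  c=12→chi=1,T=2,p=0
L=2*4+2=10  i=1*4+1*2+0=6

10,6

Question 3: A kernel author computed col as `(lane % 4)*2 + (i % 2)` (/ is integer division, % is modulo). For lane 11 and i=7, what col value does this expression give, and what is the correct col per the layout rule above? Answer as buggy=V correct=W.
buggy=7 correct=15

`(lane % 4)*2 + (i % 2)`[11,7]→7
lane 11: G=2 (11/4), T=3 (11%4)
i=7: r=2+8=10, c=3*2+1+8=15
col: 7 vs 15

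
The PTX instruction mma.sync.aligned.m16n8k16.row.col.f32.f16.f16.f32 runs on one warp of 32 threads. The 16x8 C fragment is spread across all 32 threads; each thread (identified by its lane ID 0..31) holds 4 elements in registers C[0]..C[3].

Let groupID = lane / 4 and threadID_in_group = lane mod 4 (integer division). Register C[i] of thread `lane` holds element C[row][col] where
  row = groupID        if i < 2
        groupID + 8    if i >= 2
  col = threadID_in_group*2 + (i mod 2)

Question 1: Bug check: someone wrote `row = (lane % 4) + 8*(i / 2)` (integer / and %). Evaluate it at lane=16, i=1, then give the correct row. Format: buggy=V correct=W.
buggy=0 correct=4

`(lane % 4) + 8*(i / 2)`[16,1]->0
lane 16->16/4=4, 16 mod 4=0
i=1  r:4+0->4  c:2·0+1->1
row: 0 vs 4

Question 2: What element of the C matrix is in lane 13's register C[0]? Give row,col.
L=13⇒gr=13>>2=3, th=13&3=1
[0]⇒row 3+0=3  col 1·2+0=2

3,2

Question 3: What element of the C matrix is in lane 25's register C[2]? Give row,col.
lane 25->25/4=6, 25 mod 4=1
i=2  r:6+8->14  c:2·1+0->2

14,2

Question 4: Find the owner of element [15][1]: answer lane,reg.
28,3

r=15->g=7,rb=1  c=1->t=0,b0=1
L=7*4+0=28  i=1*2+1=3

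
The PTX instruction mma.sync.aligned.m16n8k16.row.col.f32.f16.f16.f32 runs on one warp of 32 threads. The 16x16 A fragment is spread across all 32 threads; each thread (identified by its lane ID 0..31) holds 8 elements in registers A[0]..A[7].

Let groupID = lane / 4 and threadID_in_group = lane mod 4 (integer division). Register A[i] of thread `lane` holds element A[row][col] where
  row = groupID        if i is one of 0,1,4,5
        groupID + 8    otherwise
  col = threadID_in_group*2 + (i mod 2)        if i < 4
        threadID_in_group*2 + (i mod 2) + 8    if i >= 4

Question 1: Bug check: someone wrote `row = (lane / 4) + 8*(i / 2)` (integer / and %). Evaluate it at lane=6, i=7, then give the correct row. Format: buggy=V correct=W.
`(lane / 4) + 8*(i / 2)`[6,7]->25
lane 6->6/4=1, 6 mod 4=2
i=7  r:1+8->9  c:2·2+1+8->13
row: 25 vs 9

buggy=25 correct=9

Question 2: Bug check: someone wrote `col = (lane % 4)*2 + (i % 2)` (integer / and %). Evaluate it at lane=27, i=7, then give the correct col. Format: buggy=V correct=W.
buggy=7 correct=15

`(lane % 4)*2 + (i % 2)`[27,7]⇒7
lane 27⇒27/4=6, 27 mod 4=3
i=7  r:6+8⇒14  c:2·3+1+8⇒15
col: 7 vs 15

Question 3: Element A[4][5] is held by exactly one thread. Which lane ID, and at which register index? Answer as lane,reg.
18,1

r=4→G=4,rhi=0  c=5→chi=0,T=2,p=1
L=4*4+2=18  i=0*4+0*2+1=1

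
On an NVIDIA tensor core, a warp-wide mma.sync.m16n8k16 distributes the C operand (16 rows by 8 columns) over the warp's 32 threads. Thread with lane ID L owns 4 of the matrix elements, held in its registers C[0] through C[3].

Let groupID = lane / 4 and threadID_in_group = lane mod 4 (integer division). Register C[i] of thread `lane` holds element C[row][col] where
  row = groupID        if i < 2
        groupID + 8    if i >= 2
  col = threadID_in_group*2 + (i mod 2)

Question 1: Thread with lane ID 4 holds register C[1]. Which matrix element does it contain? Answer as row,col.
1,1

4: gr=1,th=0
[1] (1+0,0*2+1) = (1,1)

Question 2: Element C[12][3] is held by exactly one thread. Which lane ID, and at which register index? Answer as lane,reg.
r=12->g=4,rb=1  c=3->t=1,b0=1
L=4*4+1=17  i=1*2+1=3

17,3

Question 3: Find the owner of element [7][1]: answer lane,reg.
r=7⇒gr=7,Rb=0  c=1⇒th=0,odd=1
L=7*4+0=28  i=0*2+1=1

28,1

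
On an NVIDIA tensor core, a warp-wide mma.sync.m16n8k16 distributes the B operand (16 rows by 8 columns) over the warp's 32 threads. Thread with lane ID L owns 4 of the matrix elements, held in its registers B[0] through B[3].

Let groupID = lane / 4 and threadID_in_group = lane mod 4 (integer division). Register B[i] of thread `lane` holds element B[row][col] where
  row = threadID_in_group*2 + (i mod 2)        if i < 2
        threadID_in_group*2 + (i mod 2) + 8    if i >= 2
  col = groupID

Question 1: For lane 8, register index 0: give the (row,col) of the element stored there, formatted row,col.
lane 8: grp=2 (8/4), tig=0 (8%4)
i=0: r=0*2+0+0=0, c=grp=2

0,2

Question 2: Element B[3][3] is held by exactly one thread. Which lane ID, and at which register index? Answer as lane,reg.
13,1

c:3=>grp=3  r:3=>rB=0,tig=1,lo=1
L=3*4+1=13  i=0*2+1=1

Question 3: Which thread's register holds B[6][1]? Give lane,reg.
c=1→G=1  r=6→rhi=0,T=3,p=0
L=1*4+3=7  i=0*2+0=0

7,0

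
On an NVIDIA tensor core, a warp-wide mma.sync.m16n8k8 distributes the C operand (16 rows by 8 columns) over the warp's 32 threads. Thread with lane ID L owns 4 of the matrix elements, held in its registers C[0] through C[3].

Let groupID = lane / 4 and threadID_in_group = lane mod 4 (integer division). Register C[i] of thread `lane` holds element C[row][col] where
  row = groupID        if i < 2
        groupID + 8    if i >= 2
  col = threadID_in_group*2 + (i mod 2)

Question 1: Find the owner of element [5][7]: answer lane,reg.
r=5→G=5,rhi=0  c=7→T=3,p=1
L=5*4+3=23  i=0*2+1=1

23,1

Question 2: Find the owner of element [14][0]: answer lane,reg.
24,2

r:14=>grp=6,rB=1  c:0=>tig=0,lo=0
L=6*4+0=24  i=1*2+0=2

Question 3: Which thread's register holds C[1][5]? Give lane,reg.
r=1->g=1,rb=0  c=5->t=2,b0=1
L=1*4+2=6  i=0*2+1=1

6,1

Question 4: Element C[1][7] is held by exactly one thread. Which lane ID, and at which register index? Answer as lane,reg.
r=1⇒gr=1,Rb=0  c=7⇒th=3,odd=1
L=1*4+3=7  i=0*2+1=1

7,1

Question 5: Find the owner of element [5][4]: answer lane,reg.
r=5→G=5,rhi=0  c=4→T=2,p=0
L=5*4+2=22  i=0*2+0=0

22,0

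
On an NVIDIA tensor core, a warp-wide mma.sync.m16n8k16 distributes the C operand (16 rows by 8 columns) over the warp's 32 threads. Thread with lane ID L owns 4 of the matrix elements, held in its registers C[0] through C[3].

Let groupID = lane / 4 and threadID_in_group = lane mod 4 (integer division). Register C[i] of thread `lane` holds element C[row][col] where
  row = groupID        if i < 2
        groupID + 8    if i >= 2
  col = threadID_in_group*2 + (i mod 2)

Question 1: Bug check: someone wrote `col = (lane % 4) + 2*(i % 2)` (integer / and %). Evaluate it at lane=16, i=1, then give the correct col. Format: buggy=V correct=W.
buggy=2 correct=1

`(lane % 4) + 2*(i % 2)`[16,1]->2
16: g=4,t=0
[1] (4+0,0*2+1) = (4,1)
col: 2 vs 1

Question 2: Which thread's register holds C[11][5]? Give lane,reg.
14,3

r=11⇒gr=3,Rb=1  c=5⇒th=2,odd=1
L=3*4+2=14  i=1*2+1=3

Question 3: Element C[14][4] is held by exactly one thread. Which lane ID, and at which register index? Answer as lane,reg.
26,2

r=14→G=6,rhi=1  c=4→T=2,p=0
L=6*4+2=26  i=1*2+0=2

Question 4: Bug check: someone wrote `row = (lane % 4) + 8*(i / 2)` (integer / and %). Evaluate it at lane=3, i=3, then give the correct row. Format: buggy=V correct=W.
`(lane % 4) + 8*(i / 2)`[3,3]->11
lane 3->3/4=0, 3 mod 4=3
i=3  r:0+8->8  c:2·3+1->7
row: 11 vs 8

buggy=11 correct=8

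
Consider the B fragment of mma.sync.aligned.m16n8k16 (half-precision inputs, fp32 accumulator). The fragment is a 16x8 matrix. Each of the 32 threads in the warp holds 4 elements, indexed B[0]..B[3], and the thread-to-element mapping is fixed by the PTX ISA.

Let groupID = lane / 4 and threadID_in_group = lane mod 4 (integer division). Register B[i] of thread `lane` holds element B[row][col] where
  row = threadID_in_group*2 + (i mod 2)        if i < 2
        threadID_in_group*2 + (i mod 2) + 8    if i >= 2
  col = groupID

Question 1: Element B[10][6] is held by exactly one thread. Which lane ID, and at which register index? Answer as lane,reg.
c=6->g=6  r=10->rb=1,t=1,b0=0
L=6*4+1=25  i=1*2+0=2

25,2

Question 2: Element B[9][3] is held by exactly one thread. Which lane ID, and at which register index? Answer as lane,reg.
c=3->g=3  r=9->rb=1,t=0,b0=1
L=3*4+0=12  i=1*2+1=3

12,3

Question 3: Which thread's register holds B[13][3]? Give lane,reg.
c: 3->gid=3  r: 13->r8=1,tid=2,i&1=1
L=3*4+2=14  i=1*2+1=3

14,3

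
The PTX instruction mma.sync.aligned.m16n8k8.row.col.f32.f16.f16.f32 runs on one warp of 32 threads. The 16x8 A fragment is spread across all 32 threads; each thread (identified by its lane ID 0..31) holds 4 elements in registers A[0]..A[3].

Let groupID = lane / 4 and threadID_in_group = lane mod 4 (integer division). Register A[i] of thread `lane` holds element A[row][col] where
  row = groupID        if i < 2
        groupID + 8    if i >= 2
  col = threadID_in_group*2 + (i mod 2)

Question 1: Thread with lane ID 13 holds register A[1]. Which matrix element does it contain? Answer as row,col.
3,3

lane 13: G=3 (13/4), T=1 (13%4)
i=1: r=3+0=3, c=1*2+1=3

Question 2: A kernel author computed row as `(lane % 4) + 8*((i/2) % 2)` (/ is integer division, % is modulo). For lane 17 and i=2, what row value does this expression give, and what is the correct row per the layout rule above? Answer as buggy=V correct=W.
buggy=9 correct=12

`(lane % 4) + 8*((i/2) % 2)`[17,2]->9
lane 17->17/4=4, 17 mod 4=1
i=2  r:4+8->12  c:2·1+0->2
row: 9 vs 12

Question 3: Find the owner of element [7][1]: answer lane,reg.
r=7->g=7,rb=0  c=1->t=0,b0=1
L=7*4+0=28  i=0*2+1=1

28,1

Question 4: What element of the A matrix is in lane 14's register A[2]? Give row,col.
11,4

L=14->gid=14>>2=3, tid=14&3=2
[2]->row 3+8=11  col 2·2+0=4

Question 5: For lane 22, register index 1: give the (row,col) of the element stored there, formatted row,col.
5,5

lane 22: grp=5 (22/4), tig=2 (22%4)
i=1: r=5+0=5, c=2*2+1=5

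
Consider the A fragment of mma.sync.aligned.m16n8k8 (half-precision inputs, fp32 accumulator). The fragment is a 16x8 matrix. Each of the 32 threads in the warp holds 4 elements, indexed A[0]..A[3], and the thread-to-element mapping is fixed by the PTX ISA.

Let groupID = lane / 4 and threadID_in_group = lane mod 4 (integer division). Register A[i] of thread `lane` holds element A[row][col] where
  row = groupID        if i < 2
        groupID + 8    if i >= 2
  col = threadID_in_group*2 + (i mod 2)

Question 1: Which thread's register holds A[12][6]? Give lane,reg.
r=12->g=4,rb=1  c=6->t=3,b0=0
L=4*4+3=19  i=1*2+0=2

19,2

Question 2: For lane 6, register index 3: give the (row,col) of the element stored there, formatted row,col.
L=6⇒gr=6>>2=1, th=6&3=2
[3]⇒row 1+8=9  col 2·2+1=5

9,5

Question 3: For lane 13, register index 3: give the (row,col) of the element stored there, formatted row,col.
lane 13: gr=3 (13/4), th=1 (13%4)
i=3: r=3+8=11, c=1*2+1=3

11,3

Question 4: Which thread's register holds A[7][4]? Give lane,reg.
r=7→G=7,rhi=0  c=4→T=2,p=0
L=7*4+2=30  i=0*2+0=0

30,0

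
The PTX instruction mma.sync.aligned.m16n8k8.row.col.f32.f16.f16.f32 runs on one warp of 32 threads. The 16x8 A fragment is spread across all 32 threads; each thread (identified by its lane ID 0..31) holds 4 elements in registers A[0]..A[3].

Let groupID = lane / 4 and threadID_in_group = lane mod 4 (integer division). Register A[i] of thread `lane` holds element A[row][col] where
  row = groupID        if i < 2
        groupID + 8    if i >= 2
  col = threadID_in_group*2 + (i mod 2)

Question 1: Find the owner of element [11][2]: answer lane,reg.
13,2

r=11→G=3,rhi=1  c=2→T=1,p=0
L=3*4+1=13  i=1*2+0=2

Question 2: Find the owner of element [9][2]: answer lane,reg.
5,2

r=9⇒gr=1,Rb=1  c=2⇒th=1,odd=0
L=1*4+1=5  i=1*2+0=2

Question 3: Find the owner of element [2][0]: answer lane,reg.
8,0

r:2=>grp=2,rB=0  c:0=>tig=0,lo=0
L=2*4+0=8  i=0*2+0=0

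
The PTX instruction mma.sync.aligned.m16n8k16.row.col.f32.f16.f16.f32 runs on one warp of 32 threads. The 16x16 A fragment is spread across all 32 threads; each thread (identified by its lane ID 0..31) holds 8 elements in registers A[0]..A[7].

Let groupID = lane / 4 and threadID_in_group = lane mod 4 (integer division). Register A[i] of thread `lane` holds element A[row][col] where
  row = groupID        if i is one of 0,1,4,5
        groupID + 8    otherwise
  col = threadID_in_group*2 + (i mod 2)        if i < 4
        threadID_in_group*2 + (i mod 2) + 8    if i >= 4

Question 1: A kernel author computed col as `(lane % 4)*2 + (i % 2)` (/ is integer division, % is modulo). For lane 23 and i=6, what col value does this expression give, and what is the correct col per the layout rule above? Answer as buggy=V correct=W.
`(lane % 4)*2 + (i % 2)`[23,6]->6
lane 23: g=5 (23/4), t=3 (23%4)
i=6: r=5+8=13, c=3*2+0+8=14
col: 6 vs 14

buggy=6 correct=14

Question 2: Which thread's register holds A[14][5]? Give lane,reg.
26,3

r=14⇒gr=6,Rb=1  c=5⇒Cb=0,th=2,odd=1
L=6*4+2=26  i=0*4+1*2+1=3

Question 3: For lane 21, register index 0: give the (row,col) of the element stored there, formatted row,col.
lane 21: grp=5 (21/4), tig=1 (21%4)
i=0: r=5+0=5, c=1*2+0+0=2

5,2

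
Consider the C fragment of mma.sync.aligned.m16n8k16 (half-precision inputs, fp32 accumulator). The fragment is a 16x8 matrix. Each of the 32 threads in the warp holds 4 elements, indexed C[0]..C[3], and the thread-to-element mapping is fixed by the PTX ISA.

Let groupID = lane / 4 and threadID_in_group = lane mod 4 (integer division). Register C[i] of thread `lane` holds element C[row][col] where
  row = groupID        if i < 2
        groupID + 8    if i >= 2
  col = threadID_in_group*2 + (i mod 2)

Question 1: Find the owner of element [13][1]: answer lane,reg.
r=13->g=5,rb=1  c=1->t=0,b0=1
L=5*4+0=20  i=1*2+1=3

20,3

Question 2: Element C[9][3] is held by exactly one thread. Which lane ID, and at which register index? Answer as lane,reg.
r:9=>grp=1,rB=1  c:3=>tig=1,lo=1
L=1*4+1=5  i=1*2+1=3

5,3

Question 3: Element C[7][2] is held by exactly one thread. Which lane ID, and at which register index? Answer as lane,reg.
29,0

r:7=>grp=7,rB=0  c:2=>tig=1,lo=0
L=7*4+1=29  i=0*2+0=0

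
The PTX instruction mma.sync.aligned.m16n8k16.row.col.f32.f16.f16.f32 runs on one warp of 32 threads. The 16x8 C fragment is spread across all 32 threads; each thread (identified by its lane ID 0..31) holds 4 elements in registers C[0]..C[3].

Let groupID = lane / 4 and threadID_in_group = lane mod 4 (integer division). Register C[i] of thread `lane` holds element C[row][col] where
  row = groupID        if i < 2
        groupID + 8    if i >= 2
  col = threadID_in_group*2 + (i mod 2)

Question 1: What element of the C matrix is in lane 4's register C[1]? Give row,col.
lane 4->4/4=1, 4 mod 4=0
i=1  r:1+0->1  c:2·0+1->1

1,1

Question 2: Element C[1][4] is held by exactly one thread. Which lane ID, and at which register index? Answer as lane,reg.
r: 1->gid=1,r8=0  c: 4->tid=2,i&1=0
L=1*4+2=6  i=0*2+0=0

6,0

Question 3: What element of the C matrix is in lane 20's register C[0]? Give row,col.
lane 20=>20/4=5, 20 mod 4=0
i=0  r:5+0=>5  c:2·0+0=>0

5,0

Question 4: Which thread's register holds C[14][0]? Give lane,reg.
24,2

r=14⇒gr=6,Rb=1  c=0⇒th=0,odd=0
L=6*4+0=24  i=1*2+0=2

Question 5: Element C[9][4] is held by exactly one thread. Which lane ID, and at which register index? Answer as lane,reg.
r: 9->gid=1,r8=1  c: 4->tid=2,i&1=0
L=1*4+2=6  i=1*2+0=2

6,2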